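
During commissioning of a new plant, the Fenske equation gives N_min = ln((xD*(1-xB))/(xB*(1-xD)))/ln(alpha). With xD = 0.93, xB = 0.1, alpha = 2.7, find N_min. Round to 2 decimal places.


N_min = ln((xD*(1-xB))/(xB*(1-xD))) / ln(alpha)
Numerator inside ln: 0.837 / 0.007 = 119.571429
ln(119.571429) = 4.783914
ln(alpha) = ln(2.7) = 0.993252
N_min = 4.783914 / 0.993252 = 4.82


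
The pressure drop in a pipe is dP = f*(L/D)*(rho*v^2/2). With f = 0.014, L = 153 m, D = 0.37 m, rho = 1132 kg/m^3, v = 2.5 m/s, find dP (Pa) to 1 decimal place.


dP = f * (L/D) * (rho*v^2/2)
dP = 0.014 * (153/0.37) * (1132*2.5^2/2)
L/D = 413.51351351
rho*v^2/2 = 1132*6.25/2 = 3537.5
dP = 0.014 * 413.51351351 * 3537.5
dP = 20479.3 Pa


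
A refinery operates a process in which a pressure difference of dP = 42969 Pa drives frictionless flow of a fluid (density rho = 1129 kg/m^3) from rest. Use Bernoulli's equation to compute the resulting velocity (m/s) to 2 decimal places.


v = sqrt(2*dP/rho)
v = sqrt(2*42969/1129)
v = sqrt(76.118689)
v = 8.72 m/s


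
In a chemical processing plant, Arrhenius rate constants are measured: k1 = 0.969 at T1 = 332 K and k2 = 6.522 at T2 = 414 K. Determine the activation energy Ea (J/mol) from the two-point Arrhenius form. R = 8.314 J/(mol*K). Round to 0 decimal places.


Ea = R * ln(k2/k1) / (1/T1 - 1/T2)
ln(k2/k1) = ln(6.522/0.969) = 1.9066717
1/T1 - 1/T2 = 1/332 - 1/414 = 0.000596589256
Ea = 8.314 * 1.9066717 / 0.000596589256
Ea = 26571 J/mol


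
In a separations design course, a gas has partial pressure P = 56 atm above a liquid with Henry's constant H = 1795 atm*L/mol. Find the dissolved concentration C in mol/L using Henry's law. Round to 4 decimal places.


C = P / H
C = 56 / 1795
C = 0.0312 mol/L


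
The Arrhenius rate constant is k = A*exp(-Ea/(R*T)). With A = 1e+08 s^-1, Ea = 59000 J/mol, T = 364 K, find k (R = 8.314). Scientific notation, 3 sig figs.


k = A * exp(-Ea/(R*T))
k = 1e+08 * exp(-59000 / (8.314 * 364))
k = 1e+08 * exp(-19.49578)
k = 3.41e-01


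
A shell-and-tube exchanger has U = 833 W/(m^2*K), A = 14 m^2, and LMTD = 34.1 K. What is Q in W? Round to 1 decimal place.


Q = U * A * LMTD
Q = 833 * 14 * 34.1
Q = 397674.2 W


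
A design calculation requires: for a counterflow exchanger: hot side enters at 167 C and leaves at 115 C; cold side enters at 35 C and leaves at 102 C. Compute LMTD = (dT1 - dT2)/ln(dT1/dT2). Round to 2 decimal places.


dT1 = Th_in - Tc_out = 167 - 102 = 65
dT2 = Th_out - Tc_in = 115 - 35 = 80
LMTD = (dT1 - dT2) / ln(dT1/dT2)
LMTD = (65 - 80) / ln(65/80)
LMTD = 72.24 K


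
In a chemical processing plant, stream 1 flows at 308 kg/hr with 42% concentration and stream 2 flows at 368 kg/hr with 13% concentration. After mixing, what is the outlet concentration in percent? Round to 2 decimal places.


Mass balance on solute: F1*x1 + F2*x2 = F3*x3
F3 = F1 + F2 = 308 + 368 = 676 kg/hr
x3 = (F1*x1 + F2*x2)/F3
x3 = (308*0.42 + 368*0.13) / 676
x3 = 26.21%


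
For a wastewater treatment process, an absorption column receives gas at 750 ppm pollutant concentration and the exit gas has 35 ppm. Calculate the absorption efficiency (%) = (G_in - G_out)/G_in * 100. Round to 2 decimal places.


Efficiency = (G_in - G_out) / G_in * 100%
Efficiency = (750 - 35) / 750 * 100
Efficiency = 715 / 750 * 100
Efficiency = 95.33%


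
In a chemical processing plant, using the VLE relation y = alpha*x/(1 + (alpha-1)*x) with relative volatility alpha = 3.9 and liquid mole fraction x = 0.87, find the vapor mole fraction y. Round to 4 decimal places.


y = alpha*x / (1 + (alpha-1)*x)
y = 3.9*0.87 / (1 + (3.9-1)*0.87)
y = 3.393 / (1 + 2.523)
y = 3.393 / 3.523
y = 0.9631


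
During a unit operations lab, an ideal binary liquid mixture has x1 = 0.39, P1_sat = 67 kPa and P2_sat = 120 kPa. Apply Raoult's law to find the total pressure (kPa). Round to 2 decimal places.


P = x1*P1_sat + x2*P2_sat
x2 = 1 - x1 = 1 - 0.39 = 0.61
P = 0.39*67 + 0.61*120
P = 26.13 + 73.2
P = 99.33 kPa


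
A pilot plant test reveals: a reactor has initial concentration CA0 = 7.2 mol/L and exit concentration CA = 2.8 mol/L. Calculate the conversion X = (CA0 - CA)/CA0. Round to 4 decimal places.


X = (CA0 - CA) / CA0
X = (7.2 - 2.8) / 7.2
X = 4.4 / 7.2
X = 0.6111


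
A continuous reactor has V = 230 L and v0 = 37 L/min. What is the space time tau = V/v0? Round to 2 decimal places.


tau = V / v0
tau = 230 / 37
tau = 6.22 min


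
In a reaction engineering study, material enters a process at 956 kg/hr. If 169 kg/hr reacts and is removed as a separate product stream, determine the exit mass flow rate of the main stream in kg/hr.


Steady-state mass balance on the main outlet: F_out = F_in - F_removed
F_out = 956 - 169
F_out = 787 kg/hr


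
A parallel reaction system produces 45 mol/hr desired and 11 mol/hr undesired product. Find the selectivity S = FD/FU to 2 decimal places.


S = desired product rate / undesired product rate
S = 45 / 11
S = 4.09


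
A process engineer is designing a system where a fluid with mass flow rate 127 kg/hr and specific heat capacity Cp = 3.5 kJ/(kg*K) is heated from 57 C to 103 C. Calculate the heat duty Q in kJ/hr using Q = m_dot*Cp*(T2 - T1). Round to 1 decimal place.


Q = m_dot * Cp * (T2 - T1)
Q = 127 * 3.5 * (103 - 57)
Q = 127 * 3.5 * 46
Q = 20447.0 kJ/hr


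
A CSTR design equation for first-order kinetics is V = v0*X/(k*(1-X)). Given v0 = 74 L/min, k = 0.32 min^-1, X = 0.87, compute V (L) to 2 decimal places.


V = v0 * X / (k * (1 - X))
V = 74 * 0.87 / (0.32 * (1 - 0.87))
V = 64.38 / (0.32 * 0.13)
V = 64.38 / 0.0416
V = 1547.60 L


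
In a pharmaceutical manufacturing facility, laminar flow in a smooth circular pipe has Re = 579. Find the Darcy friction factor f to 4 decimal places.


f = 64 / Re
f = 64 / 579
f = 0.1105


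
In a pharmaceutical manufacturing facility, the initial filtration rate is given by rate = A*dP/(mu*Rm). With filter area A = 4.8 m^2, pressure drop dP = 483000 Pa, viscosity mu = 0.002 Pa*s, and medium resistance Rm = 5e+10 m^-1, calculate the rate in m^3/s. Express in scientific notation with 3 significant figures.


rate = A * dP / (mu * Rm)
rate = 4.8 * 483000 / (0.002 * 5e+10)
rate = 2318400.0 / 1.000e+08
rate = 2.32e-02 m^3/s


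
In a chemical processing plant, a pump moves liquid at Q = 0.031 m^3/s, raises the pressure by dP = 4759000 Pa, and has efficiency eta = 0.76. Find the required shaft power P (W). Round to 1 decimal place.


P = Q * dP / eta
P = 0.031 * 4759000 / 0.76
P = 147529.0 / 0.76
P = 194117.1 W


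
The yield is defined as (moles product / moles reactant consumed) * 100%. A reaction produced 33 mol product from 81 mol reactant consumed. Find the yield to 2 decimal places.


Yield = (moles product / moles consumed) * 100%
Yield = (33 / 81) * 100
Yield = 0.4074 * 100
Yield = 40.74%


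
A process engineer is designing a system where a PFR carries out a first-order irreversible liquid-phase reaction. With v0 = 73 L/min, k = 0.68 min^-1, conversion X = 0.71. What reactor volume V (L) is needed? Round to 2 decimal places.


V = (v0/k) * ln(1/(1-X))
V = (73/0.68) * ln(1/(1-0.71))
V = 107.352941 * ln(3.448276)
V = 107.352941 * 1.237874
V = 132.89 L


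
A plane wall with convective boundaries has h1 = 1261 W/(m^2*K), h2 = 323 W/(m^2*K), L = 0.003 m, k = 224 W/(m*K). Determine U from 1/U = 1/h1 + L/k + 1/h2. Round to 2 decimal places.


1/U = 1/h1 + L/k + 1/h2
1/U = 1/1261 + 0.003/224 + 1/323
1/U = 0.0007930214 + 1.33929e-05 + 0.0030959752
1/U = 0.0039023895
U = 256.25 W/(m^2*K)


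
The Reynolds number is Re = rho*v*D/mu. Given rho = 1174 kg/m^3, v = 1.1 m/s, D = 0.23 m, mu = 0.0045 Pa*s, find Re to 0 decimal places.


Re = rho * v * D / mu
Re = 1174 * 1.1 * 0.23 / 0.0045
Re = 297.022 / 0.0045
Re = 66005


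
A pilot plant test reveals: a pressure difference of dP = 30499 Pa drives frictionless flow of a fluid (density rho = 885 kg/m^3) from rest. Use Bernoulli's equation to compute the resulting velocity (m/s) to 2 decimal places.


v = sqrt(2*dP/rho)
v = sqrt(2*30499/885)
v = sqrt(68.924294)
v = 8.30 m/s


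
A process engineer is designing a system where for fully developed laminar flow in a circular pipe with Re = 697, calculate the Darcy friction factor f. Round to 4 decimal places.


f = 64 / Re
f = 64 / 697
f = 0.0918


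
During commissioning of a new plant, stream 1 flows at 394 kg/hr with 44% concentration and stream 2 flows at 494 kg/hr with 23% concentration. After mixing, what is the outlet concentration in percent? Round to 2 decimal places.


Mass balance on solute: F1*x1 + F2*x2 = F3*x3
F3 = F1 + F2 = 394 + 494 = 888 kg/hr
x3 = (F1*x1 + F2*x2)/F3
x3 = (394*0.44 + 494*0.23) / 888
x3 = 32.32%


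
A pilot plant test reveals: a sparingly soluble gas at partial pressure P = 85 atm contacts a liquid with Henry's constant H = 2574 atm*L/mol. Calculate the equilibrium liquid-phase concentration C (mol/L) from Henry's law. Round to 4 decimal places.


C = P / H
C = 85 / 2574
C = 0.0330 mol/L


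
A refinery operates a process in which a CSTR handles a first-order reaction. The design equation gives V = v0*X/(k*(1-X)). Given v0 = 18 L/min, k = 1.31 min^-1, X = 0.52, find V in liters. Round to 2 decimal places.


V = v0 * X / (k * (1 - X))
V = 18 * 0.52 / (1.31 * (1 - 0.52))
V = 9.36 / (1.31 * 0.48)
V = 9.36 / 0.6288
V = 14.89 L


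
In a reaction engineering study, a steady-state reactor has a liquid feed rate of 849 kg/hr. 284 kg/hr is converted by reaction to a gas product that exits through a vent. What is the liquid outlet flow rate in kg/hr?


Steady-state mass balance on the main outlet: F_out = F_in - F_removed
F_out = 849 - 284
F_out = 565 kg/hr


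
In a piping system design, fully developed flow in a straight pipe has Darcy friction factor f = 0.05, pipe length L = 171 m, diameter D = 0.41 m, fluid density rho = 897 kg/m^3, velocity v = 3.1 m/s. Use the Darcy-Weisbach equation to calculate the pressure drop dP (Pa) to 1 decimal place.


dP = f * (L/D) * (rho*v^2/2)
dP = 0.05 * (171/0.41) * (897*3.1^2/2)
L/D = 417.07317073
rho*v^2/2 = 897*9.61/2 = 4310.085
dP = 0.05 * 417.07317073 * 4310.085
dP = 89881.0 Pa


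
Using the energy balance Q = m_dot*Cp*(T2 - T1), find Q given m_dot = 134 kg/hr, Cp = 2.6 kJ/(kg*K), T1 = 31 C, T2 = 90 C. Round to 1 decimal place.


Q = m_dot * Cp * (T2 - T1)
Q = 134 * 2.6 * (90 - 31)
Q = 134 * 2.6 * 59
Q = 20555.6 kJ/hr


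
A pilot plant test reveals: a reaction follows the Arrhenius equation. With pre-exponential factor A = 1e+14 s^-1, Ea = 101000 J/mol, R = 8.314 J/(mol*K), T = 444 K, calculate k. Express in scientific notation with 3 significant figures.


k = A * exp(-Ea/(R*T))
k = 1e+14 * exp(-101000 / (8.314 * 444))
k = 1e+14 * exp(-27.360774)
k = 1.31e+02


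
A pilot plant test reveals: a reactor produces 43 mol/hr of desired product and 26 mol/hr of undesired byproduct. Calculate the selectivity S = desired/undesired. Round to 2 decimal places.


S = desired product rate / undesired product rate
S = 43 / 26
S = 1.65


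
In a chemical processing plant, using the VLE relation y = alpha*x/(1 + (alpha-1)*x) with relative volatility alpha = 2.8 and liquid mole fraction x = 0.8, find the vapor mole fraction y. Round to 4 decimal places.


y = alpha*x / (1 + (alpha-1)*x)
y = 2.8*0.8 / (1 + (2.8-1)*0.8)
y = 2.24 / (1 + 1.44)
y = 2.24 / 2.44
y = 0.9180


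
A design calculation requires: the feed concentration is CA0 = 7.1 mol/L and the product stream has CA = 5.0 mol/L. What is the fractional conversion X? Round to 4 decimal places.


X = (CA0 - CA) / CA0
X = (7.1 - 5.0) / 7.1
X = 2.1 / 7.1
X = 0.2958


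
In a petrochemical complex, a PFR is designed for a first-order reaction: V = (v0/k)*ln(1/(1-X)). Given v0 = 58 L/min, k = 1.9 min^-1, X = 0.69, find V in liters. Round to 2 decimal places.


V = (v0/k) * ln(1/(1-X))
V = (58/1.9) * ln(1/(1-0.69))
V = 30.526316 * ln(3.225806)
V = 30.526316 * 1.171183
V = 35.75 L


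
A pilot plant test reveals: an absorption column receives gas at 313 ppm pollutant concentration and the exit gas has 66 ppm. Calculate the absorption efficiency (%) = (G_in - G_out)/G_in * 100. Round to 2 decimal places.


Efficiency = (G_in - G_out) / G_in * 100%
Efficiency = (313 - 66) / 313 * 100
Efficiency = 247 / 313 * 100
Efficiency = 78.91%


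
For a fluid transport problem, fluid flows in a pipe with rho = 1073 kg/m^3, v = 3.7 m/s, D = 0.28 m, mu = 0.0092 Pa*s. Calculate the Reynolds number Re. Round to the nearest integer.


Re = rho * v * D / mu
Re = 1073 * 3.7 * 0.28 / 0.0092
Re = 1111.628 / 0.0092
Re = 120829


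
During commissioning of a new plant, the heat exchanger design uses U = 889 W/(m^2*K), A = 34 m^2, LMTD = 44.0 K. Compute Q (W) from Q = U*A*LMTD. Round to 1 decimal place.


Q = U * A * LMTD
Q = 889 * 34 * 44.0
Q = 1329944.0 W


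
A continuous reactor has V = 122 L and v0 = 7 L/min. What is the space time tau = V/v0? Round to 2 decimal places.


tau = V / v0
tau = 122 / 7
tau = 17.43 min


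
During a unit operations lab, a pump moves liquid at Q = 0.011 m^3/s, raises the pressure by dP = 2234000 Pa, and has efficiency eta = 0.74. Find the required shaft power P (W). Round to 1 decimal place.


P = Q * dP / eta
P = 0.011 * 2234000 / 0.74
P = 24574.0 / 0.74
P = 33208.1 W


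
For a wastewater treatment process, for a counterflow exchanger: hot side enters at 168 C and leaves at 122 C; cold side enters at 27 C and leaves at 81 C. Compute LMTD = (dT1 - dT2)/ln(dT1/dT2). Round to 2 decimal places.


dT1 = Th_in - Tc_out = 168 - 81 = 87
dT2 = Th_out - Tc_in = 122 - 27 = 95
LMTD = (dT1 - dT2) / ln(dT1/dT2)
LMTD = (87 - 95) / ln(87/95)
LMTD = 90.94 K


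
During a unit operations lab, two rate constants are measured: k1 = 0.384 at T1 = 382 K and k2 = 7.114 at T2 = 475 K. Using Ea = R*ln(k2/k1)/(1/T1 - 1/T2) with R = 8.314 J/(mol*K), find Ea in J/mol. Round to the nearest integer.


Ea = R * ln(k2/k1) / (1/T1 - 1/T2)
ln(k2/k1) = ln(7.114/0.384) = 2.9191774
1/T1 - 1/T2 = 1/382 - 1/475 = 0.000512537889
Ea = 8.314 * 2.9191774 / 0.000512537889
Ea = 47353 J/mol


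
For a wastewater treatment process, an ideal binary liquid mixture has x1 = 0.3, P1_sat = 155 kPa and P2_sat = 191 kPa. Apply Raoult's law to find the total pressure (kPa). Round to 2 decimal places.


P = x1*P1_sat + x2*P2_sat
x2 = 1 - x1 = 1 - 0.3 = 0.7
P = 0.3*155 + 0.7*191
P = 46.5 + 133.7
P = 180.20 kPa


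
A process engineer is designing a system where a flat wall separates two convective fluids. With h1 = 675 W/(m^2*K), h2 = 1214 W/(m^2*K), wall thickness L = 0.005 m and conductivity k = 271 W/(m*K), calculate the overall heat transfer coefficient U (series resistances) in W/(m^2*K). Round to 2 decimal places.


1/U = 1/h1 + L/k + 1/h2
1/U = 1/675 + 0.005/271 + 1/1214
1/U = 0.0014814815 + 1.84502e-05 + 0.0008237232
1/U = 0.0023236549
U = 430.36 W/(m^2*K)


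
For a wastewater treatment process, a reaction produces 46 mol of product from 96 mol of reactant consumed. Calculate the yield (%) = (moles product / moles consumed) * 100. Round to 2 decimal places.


Yield = (moles product / moles consumed) * 100%
Yield = (46 / 96) * 100
Yield = 0.4792 * 100
Yield = 47.92%


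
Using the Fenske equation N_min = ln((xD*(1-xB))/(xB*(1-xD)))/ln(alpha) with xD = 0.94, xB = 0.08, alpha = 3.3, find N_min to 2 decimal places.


N_min = ln((xD*(1-xB))/(xB*(1-xD))) / ln(alpha)
Numerator inside ln: 0.8648 / 0.0048 = 180.166667
ln(180.166667) = 5.193882
ln(alpha) = ln(3.3) = 1.193922
N_min = 5.193882 / 1.193922 = 4.35


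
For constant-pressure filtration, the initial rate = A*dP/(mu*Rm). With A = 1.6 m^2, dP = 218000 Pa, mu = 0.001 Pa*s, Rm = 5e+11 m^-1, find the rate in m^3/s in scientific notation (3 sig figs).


rate = A * dP / (mu * Rm)
rate = 1.6 * 218000 / (0.001 * 5e+11)
rate = 348800.0 / 5.000e+08
rate = 6.98e-04 m^3/s


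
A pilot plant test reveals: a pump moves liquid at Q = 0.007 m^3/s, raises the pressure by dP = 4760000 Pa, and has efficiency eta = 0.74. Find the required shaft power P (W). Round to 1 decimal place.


P = Q * dP / eta
P = 0.007 * 4760000 / 0.74
P = 33320.0 / 0.74
P = 45027.0 W


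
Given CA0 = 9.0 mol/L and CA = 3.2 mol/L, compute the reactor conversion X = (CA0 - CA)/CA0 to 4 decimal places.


X = (CA0 - CA) / CA0
X = (9.0 - 3.2) / 9.0
X = 5.8 / 9.0
X = 0.6444


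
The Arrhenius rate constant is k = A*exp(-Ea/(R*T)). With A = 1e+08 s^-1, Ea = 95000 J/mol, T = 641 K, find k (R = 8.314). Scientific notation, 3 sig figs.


k = A * exp(-Ea/(R*T))
k = 1e+08 * exp(-95000 / (8.314 * 641))
k = 1e+08 * exp(-17.826068)
k = 1.81e+00


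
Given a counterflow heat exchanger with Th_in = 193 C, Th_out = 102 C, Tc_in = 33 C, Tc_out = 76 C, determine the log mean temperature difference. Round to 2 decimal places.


dT1 = Th_in - Tc_out = 193 - 76 = 117
dT2 = Th_out - Tc_in = 102 - 33 = 69
LMTD = (dT1 - dT2) / ln(dT1/dT2)
LMTD = (117 - 69) / ln(117/69)
LMTD = 90.90 K


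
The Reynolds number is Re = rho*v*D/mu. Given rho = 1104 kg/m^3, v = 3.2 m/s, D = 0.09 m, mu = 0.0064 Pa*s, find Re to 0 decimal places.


Re = rho * v * D / mu
Re = 1104 * 3.2 * 0.09 / 0.0064
Re = 317.952 / 0.0064
Re = 49680


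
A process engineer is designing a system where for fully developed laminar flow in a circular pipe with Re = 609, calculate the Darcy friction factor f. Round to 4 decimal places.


f = 64 / Re
f = 64 / 609
f = 0.1051


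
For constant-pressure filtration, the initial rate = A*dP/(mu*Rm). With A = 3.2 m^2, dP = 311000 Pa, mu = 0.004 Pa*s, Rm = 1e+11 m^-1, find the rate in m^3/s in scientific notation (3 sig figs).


rate = A * dP / (mu * Rm)
rate = 3.2 * 311000 / (0.004 * 1e+11)
rate = 995200.0 / 4.000e+08
rate = 2.49e-03 m^3/s


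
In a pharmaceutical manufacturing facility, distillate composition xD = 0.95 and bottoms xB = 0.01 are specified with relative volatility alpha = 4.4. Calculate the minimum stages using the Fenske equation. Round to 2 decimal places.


N_min = ln((xD*(1-xB))/(xB*(1-xD))) / ln(alpha)
Numerator inside ln: 0.9405 / 0.0005 = 1881.0
ln(1881.0) = 7.539559
ln(alpha) = ln(4.4) = 1.481605
N_min = 7.539559 / 1.481605 = 5.09


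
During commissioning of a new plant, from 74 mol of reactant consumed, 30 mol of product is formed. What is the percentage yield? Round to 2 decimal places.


Yield = (moles product / moles consumed) * 100%
Yield = (30 / 74) * 100
Yield = 0.4054 * 100
Yield = 40.54%


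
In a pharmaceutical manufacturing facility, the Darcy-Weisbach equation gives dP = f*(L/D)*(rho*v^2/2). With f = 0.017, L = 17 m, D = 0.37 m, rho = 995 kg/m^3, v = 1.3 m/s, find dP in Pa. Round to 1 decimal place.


dP = f * (L/D) * (rho*v^2/2)
dP = 0.017 * (17/0.37) * (995*1.3^2/2)
L/D = 45.94594595
rho*v^2/2 = 995*1.69/2 = 840.775
dP = 0.017 * 45.94594595 * 840.775
dP = 656.7 Pa


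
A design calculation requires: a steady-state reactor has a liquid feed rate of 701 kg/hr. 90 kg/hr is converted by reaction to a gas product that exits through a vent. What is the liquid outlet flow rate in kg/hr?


Steady-state mass balance on the main outlet: F_out = F_in - F_removed
F_out = 701 - 90
F_out = 611 kg/hr


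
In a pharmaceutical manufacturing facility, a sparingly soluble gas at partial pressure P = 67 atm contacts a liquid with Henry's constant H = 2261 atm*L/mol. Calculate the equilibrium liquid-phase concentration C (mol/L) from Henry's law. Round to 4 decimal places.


C = P / H
C = 67 / 2261
C = 0.0296 mol/L


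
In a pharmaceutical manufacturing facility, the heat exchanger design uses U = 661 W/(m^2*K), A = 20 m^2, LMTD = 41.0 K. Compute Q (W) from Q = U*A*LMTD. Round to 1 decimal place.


Q = U * A * LMTD
Q = 661 * 20 * 41.0
Q = 542020.0 W


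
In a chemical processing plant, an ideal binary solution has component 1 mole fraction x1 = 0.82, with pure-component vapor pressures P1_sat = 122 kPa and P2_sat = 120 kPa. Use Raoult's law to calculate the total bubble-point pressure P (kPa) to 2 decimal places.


P = x1*P1_sat + x2*P2_sat
x2 = 1 - x1 = 1 - 0.82 = 0.18
P = 0.82*122 + 0.18*120
P = 100.04 + 21.6
P = 121.64 kPa


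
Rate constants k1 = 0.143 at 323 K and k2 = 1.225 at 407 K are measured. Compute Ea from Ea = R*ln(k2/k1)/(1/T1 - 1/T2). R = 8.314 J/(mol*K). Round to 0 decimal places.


Ea = R * ln(k2/k1) / (1/T1 - 1/T2)
ln(k2/k1) = ln(1.225/0.143) = 2.1478515
1/T1 - 1/T2 = 1/323 - 1/407 = 0.000638972775
Ea = 8.314 * 2.1478515 / 0.000638972775
Ea = 27947 J/mol


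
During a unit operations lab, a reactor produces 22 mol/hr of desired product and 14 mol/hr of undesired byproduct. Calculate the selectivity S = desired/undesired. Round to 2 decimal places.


S = desired product rate / undesired product rate
S = 22 / 14
S = 1.57


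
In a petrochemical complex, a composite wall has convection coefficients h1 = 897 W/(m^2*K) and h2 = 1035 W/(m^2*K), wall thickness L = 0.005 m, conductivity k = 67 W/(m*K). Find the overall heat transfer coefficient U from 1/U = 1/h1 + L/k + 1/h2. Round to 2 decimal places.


1/U = 1/h1 + L/k + 1/h2
1/U = 1/897 + 0.005/67 + 1/1035
1/U = 0.0011148272 + 7.46269e-05 + 0.0009661836
1/U = 0.0021556377
U = 463.90 W/(m^2*K)


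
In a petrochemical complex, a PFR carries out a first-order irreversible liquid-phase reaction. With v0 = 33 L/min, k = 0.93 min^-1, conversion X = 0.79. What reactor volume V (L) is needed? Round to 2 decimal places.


V = (v0/k) * ln(1/(1-X))
V = (33/0.93) * ln(1/(1-0.79))
V = 35.483871 * ln(4.761905)
V = 35.483871 * 1.560648
V = 55.38 L


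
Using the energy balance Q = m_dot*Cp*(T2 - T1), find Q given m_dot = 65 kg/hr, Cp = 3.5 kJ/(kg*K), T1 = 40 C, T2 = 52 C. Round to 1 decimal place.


Q = m_dot * Cp * (T2 - T1)
Q = 65 * 3.5 * (52 - 40)
Q = 65 * 3.5 * 12
Q = 2730.0 kJ/hr


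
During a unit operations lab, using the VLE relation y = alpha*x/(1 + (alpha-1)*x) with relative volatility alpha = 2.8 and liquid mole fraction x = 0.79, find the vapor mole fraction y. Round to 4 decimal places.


y = alpha*x / (1 + (alpha-1)*x)
y = 2.8*0.79 / (1 + (2.8-1)*0.79)
y = 2.212 / (1 + 1.422)
y = 2.212 / 2.422
y = 0.9133


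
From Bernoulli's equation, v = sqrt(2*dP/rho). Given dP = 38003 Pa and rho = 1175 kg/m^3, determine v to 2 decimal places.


v = sqrt(2*dP/rho)
v = sqrt(2*38003/1175)
v = sqrt(64.685957)
v = 8.04 m/s


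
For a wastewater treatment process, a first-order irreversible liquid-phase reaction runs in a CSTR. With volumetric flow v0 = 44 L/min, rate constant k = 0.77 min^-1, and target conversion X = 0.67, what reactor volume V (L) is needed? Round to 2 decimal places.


V = v0 * X / (k * (1 - X))
V = 44 * 0.67 / (0.77 * (1 - 0.67))
V = 29.48 / (0.77 * 0.33)
V = 29.48 / 0.2541
V = 116.02 L


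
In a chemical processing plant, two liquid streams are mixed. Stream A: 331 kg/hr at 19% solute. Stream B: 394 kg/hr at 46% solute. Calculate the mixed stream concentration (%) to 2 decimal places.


Mass balance on solute: F1*x1 + F2*x2 = F3*x3
F3 = F1 + F2 = 331 + 394 = 725 kg/hr
x3 = (F1*x1 + F2*x2)/F3
x3 = (331*0.19 + 394*0.46) / 725
x3 = 33.67%


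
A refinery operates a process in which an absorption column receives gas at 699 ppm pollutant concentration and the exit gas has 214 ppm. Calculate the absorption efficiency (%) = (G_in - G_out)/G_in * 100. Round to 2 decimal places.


Efficiency = (G_in - G_out) / G_in * 100%
Efficiency = (699 - 214) / 699 * 100
Efficiency = 485 / 699 * 100
Efficiency = 69.38%


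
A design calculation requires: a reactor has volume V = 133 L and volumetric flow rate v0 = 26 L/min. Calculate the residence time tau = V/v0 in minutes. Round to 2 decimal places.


tau = V / v0
tau = 133 / 26
tau = 5.12 min


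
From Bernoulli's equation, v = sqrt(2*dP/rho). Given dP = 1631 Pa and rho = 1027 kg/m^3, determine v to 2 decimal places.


v = sqrt(2*dP/rho)
v = sqrt(2*1631/1027)
v = sqrt(3.176241)
v = 1.78 m/s


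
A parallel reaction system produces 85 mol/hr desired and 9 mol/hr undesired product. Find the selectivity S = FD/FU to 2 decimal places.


S = desired product rate / undesired product rate
S = 85 / 9
S = 9.44


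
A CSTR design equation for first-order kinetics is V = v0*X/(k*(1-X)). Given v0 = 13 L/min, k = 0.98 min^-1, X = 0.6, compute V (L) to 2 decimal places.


V = v0 * X / (k * (1 - X))
V = 13 * 0.6 / (0.98 * (1 - 0.6))
V = 7.8 / (0.98 * 0.4)
V = 7.8 / 0.392
V = 19.90 L


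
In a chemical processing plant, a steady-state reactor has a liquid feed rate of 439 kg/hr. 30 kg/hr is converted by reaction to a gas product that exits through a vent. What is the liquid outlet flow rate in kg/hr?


Steady-state mass balance on the main outlet: F_out = F_in - F_removed
F_out = 439 - 30
F_out = 409 kg/hr


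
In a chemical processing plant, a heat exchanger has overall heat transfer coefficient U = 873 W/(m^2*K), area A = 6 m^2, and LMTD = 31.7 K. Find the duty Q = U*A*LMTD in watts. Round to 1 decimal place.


Q = U * A * LMTD
Q = 873 * 6 * 31.7
Q = 166044.6 W


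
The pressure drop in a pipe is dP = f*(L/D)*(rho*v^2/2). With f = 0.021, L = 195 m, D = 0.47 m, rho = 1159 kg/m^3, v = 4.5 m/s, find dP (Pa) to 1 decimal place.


dP = f * (L/D) * (rho*v^2/2)
dP = 0.021 * (195/0.47) * (1159*4.5^2/2)
L/D = 414.89361702
rho*v^2/2 = 1159*20.25/2 = 11734.875
dP = 0.021 * 414.89361702 * 11734.875
dP = 102243.2 Pa


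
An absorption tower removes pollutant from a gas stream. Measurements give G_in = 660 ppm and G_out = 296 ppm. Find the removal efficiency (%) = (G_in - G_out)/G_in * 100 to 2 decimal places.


Efficiency = (G_in - G_out) / G_in * 100%
Efficiency = (660 - 296) / 660 * 100
Efficiency = 364 / 660 * 100
Efficiency = 55.15%


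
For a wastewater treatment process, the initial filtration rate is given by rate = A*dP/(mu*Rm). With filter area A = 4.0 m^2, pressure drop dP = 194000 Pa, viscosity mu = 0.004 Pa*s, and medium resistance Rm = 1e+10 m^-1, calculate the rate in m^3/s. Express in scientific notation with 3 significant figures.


rate = A * dP / (mu * Rm)
rate = 4.0 * 194000 / (0.004 * 1e+10)
rate = 776000.0 / 4.000e+07
rate = 1.94e-02 m^3/s


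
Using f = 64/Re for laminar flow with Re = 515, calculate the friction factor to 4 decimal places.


f = 64 / Re
f = 64 / 515
f = 0.1243


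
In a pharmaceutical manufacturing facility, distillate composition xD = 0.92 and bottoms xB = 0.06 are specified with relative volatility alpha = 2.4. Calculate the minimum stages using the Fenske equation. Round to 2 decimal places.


N_min = ln((xD*(1-xB))/(xB*(1-xD))) / ln(alpha)
Numerator inside ln: 0.8648 / 0.0048 = 180.166667
ln(180.166667) = 5.193882
ln(alpha) = ln(2.4) = 0.875469
N_min = 5.193882 / 0.875469 = 5.93


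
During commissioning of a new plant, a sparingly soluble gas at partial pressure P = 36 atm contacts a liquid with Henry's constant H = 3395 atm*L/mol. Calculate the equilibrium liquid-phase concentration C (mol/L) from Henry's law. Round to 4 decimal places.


C = P / H
C = 36 / 3395
C = 0.0106 mol/L


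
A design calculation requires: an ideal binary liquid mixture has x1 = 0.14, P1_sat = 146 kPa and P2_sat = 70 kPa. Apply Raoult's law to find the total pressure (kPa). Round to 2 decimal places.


P = x1*P1_sat + x2*P2_sat
x2 = 1 - x1 = 1 - 0.14 = 0.86
P = 0.14*146 + 0.86*70
P = 20.44 + 60.2
P = 80.64 kPa


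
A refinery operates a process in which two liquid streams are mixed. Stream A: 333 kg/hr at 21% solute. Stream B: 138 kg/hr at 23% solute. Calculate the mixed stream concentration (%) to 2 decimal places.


Mass balance on solute: F1*x1 + F2*x2 = F3*x3
F3 = F1 + F2 = 333 + 138 = 471 kg/hr
x3 = (F1*x1 + F2*x2)/F3
x3 = (333*0.21 + 138*0.23) / 471
x3 = 21.59%


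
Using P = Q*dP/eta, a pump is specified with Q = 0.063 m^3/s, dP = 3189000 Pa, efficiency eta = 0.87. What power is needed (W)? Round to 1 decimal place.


P = Q * dP / eta
P = 0.063 * 3189000 / 0.87
P = 200907.0 / 0.87
P = 230927.6 W


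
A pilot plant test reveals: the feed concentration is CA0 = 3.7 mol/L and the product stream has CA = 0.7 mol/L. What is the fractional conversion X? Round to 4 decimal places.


X = (CA0 - CA) / CA0
X = (3.7 - 0.7) / 3.7
X = 3.0 / 3.7
X = 0.8108


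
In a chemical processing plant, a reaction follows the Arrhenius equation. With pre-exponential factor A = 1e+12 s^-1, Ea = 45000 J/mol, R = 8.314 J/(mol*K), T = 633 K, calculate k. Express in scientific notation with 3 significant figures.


k = A * exp(-Ea/(R*T))
k = 1e+12 * exp(-45000 / (8.314 * 633))
k = 1e+12 * exp(-8.550643)
k = 1.93e+08


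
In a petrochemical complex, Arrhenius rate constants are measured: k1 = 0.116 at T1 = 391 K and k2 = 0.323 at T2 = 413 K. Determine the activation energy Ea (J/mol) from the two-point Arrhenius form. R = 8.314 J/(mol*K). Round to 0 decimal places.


Ea = R * ln(k2/k1) / (1/T1 - 1/T2)
ln(k2/k1) = ln(0.323/0.116) = 1.0240621
1/T1 - 1/T2 = 1/391 - 1/413 = 0.000136237251
Ea = 8.314 * 1.0240621 / 0.000136237251
Ea = 62494 J/mol


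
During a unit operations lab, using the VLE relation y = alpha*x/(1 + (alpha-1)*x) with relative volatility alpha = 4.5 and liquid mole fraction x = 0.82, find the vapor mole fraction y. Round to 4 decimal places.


y = alpha*x / (1 + (alpha-1)*x)
y = 4.5*0.82 / (1 + (4.5-1)*0.82)
y = 3.69 / (1 + 2.87)
y = 3.69 / 3.87
y = 0.9535


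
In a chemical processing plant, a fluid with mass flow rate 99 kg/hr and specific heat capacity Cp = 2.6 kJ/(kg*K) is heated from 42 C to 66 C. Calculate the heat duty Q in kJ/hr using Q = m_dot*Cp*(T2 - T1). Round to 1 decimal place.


Q = m_dot * Cp * (T2 - T1)
Q = 99 * 2.6 * (66 - 42)
Q = 99 * 2.6 * 24
Q = 6177.6 kJ/hr


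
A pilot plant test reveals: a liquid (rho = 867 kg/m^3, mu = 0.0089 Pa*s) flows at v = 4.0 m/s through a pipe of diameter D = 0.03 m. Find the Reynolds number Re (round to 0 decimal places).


Re = rho * v * D / mu
Re = 867 * 4.0 * 0.03 / 0.0089
Re = 104.04 / 0.0089
Re = 11690


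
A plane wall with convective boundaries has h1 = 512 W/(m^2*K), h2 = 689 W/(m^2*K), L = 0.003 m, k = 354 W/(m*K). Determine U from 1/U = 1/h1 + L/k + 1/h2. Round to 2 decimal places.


1/U = 1/h1 + L/k + 1/h2
1/U = 1/512 + 0.003/354 + 1/689
1/U = 0.001953125 + 8.4746e-06 + 0.0014513788
1/U = 0.0034129784
U = 293.00 W/(m^2*K)


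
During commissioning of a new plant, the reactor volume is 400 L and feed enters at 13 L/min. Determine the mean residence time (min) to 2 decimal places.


tau = V / v0
tau = 400 / 13
tau = 30.77 min


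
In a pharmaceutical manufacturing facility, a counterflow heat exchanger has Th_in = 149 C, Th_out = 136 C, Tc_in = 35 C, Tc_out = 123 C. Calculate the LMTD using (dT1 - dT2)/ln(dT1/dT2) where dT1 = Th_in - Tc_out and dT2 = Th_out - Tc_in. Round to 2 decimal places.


dT1 = Th_in - Tc_out = 149 - 123 = 26
dT2 = Th_out - Tc_in = 136 - 35 = 101
LMTD = (dT1 - dT2) / ln(dT1/dT2)
LMTD = (26 - 101) / ln(26/101)
LMTD = 55.27 K


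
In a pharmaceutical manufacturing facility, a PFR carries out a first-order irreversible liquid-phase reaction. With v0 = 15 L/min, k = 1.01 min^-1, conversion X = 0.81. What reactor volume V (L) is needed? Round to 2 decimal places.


V = (v0/k) * ln(1/(1-X))
V = (15/1.01) * ln(1/(1-0.81))
V = 14.851485 * ln(5.263158)
V = 14.851485 * 1.660731
V = 24.66 L


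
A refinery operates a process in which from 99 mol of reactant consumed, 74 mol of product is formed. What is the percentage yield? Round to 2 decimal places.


Yield = (moles product / moles consumed) * 100%
Yield = (74 / 99) * 100
Yield = 0.7475 * 100
Yield = 74.75%


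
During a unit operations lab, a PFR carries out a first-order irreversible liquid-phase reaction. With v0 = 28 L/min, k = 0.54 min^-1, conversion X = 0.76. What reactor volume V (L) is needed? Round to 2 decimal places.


V = (v0/k) * ln(1/(1-X))
V = (28/0.54) * ln(1/(1-0.76))
V = 51.851852 * ln(4.166667)
V = 51.851852 * 1.427116
V = 74.00 L


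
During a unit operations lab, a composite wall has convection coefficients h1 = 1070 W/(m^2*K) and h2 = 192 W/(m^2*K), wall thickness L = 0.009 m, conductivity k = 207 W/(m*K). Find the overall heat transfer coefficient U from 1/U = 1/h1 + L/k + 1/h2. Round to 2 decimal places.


1/U = 1/h1 + L/k + 1/h2
1/U = 1/1070 + 0.009/207 + 1/192
1/U = 0.0009345794 + 4.34783e-05 + 0.0052083333
1/U = 0.006186391
U = 161.65 W/(m^2*K)


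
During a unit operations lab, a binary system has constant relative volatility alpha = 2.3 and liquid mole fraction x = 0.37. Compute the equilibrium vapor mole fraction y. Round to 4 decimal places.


y = alpha*x / (1 + (alpha-1)*x)
y = 2.3*0.37 / (1 + (2.3-1)*0.37)
y = 0.851 / (1 + 0.481)
y = 0.851 / 1.481
y = 0.5746


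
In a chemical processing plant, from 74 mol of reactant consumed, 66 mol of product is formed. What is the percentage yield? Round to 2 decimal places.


Yield = (moles product / moles consumed) * 100%
Yield = (66 / 74) * 100
Yield = 0.8919 * 100
Yield = 89.19%


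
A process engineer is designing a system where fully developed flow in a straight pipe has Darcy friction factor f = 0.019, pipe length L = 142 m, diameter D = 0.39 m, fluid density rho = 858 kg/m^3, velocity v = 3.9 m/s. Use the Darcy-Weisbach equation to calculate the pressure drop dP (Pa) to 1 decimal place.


dP = f * (L/D) * (rho*v^2/2)
dP = 0.019 * (142/0.39) * (858*3.9^2/2)
L/D = 364.1025641
rho*v^2/2 = 858*15.21/2 = 6525.09
dP = 0.019 * 364.1025641 * 6525.09
dP = 45140.2 Pa


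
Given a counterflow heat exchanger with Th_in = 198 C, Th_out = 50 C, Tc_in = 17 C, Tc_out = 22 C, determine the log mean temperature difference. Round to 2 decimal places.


dT1 = Th_in - Tc_out = 198 - 22 = 176
dT2 = Th_out - Tc_in = 50 - 17 = 33
LMTD = (dT1 - dT2) / ln(dT1/dT2)
LMTD = (176 - 33) / ln(176/33)
LMTD = 85.43 K


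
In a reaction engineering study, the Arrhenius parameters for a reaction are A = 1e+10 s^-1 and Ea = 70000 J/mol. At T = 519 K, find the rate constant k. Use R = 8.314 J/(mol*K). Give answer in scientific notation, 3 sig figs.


k = A * exp(-Ea/(R*T))
k = 1e+10 * exp(-70000 / (8.314 * 519))
k = 1e+10 * exp(-16.222608)
k = 9.01e+02


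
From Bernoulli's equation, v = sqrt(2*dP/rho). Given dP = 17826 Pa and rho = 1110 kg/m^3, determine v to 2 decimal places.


v = sqrt(2*dP/rho)
v = sqrt(2*17826/1110)
v = sqrt(32.118919)
v = 5.67 m/s


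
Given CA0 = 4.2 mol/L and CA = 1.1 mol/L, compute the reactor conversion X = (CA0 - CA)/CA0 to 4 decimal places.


X = (CA0 - CA) / CA0
X = (4.2 - 1.1) / 4.2
X = 3.1 / 4.2
X = 0.7381


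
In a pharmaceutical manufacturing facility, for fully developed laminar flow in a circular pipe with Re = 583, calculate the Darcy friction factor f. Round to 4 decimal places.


f = 64 / Re
f = 64 / 583
f = 0.1098


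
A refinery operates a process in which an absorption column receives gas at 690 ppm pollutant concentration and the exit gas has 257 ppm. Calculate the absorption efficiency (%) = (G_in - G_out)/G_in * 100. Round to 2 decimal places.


Efficiency = (G_in - G_out) / G_in * 100%
Efficiency = (690 - 257) / 690 * 100
Efficiency = 433 / 690 * 100
Efficiency = 62.75%


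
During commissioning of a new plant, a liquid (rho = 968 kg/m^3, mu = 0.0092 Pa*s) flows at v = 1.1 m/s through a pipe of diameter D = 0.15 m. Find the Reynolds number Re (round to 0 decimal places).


Re = rho * v * D / mu
Re = 968 * 1.1 * 0.15 / 0.0092
Re = 159.72 / 0.0092
Re = 17361


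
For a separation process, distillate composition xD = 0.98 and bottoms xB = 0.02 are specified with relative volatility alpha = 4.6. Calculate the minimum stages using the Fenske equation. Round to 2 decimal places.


N_min = ln((xD*(1-xB))/(xB*(1-xD))) / ln(alpha)
Numerator inside ln: 0.9604 / 0.0004 = 2401.0
ln(2401.0) = 7.783641
ln(alpha) = ln(4.6) = 1.526056
N_min = 7.783641 / 1.526056 = 5.10


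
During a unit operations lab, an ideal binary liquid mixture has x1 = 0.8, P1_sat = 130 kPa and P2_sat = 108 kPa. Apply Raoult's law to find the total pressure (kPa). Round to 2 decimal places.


P = x1*P1_sat + x2*P2_sat
x2 = 1 - x1 = 1 - 0.8 = 0.2
P = 0.8*130 + 0.2*108
P = 104.0 + 21.6
P = 125.60 kPa


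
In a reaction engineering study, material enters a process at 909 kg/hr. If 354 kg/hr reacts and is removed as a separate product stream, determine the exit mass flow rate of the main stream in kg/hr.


Steady-state mass balance on the main outlet: F_out = F_in - F_removed
F_out = 909 - 354
F_out = 555 kg/hr


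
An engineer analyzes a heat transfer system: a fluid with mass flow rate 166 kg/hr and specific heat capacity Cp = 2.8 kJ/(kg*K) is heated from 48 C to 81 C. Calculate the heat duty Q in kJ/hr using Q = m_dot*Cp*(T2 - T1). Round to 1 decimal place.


Q = m_dot * Cp * (T2 - T1)
Q = 166 * 2.8 * (81 - 48)
Q = 166 * 2.8 * 33
Q = 15338.4 kJ/hr


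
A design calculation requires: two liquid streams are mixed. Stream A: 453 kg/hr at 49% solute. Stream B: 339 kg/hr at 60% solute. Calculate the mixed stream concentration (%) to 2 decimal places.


Mass balance on solute: F1*x1 + F2*x2 = F3*x3
F3 = F1 + F2 = 453 + 339 = 792 kg/hr
x3 = (F1*x1 + F2*x2)/F3
x3 = (453*0.49 + 339*0.6) / 792
x3 = 53.71%


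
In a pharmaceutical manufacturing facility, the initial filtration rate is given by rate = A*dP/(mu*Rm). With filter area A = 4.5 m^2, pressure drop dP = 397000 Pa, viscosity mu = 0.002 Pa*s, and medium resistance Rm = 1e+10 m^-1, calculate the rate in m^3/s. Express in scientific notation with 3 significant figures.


rate = A * dP / (mu * Rm)
rate = 4.5 * 397000 / (0.002 * 1e+10)
rate = 1786500.0 / 2.000e+07
rate = 8.93e-02 m^3/s


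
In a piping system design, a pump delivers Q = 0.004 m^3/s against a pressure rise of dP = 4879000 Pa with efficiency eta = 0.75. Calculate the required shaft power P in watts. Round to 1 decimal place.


P = Q * dP / eta
P = 0.004 * 4879000 / 0.75
P = 19516.0 / 0.75
P = 26021.3 W


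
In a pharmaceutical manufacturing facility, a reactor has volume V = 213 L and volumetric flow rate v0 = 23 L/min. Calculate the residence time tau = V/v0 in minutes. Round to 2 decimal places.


tau = V / v0
tau = 213 / 23
tau = 9.26 min


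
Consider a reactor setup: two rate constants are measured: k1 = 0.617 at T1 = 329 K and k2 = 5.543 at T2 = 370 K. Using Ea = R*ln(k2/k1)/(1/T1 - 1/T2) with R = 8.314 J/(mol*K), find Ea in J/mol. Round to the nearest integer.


Ea = R * ln(k2/k1) / (1/T1 - 1/T2)
ln(k2/k1) = ln(5.543/0.617) = 2.1954221
1/T1 - 1/T2 = 1/329 - 1/370 = 0.000336810975
Ea = 8.314 * 2.1954221 / 0.000336810975
Ea = 54193 J/mol


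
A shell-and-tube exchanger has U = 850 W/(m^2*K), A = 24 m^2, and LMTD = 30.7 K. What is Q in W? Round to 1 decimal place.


Q = U * A * LMTD
Q = 850 * 24 * 30.7
Q = 626280.0 W


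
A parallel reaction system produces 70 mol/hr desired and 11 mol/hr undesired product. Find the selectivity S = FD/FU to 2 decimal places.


S = desired product rate / undesired product rate
S = 70 / 11
S = 6.36


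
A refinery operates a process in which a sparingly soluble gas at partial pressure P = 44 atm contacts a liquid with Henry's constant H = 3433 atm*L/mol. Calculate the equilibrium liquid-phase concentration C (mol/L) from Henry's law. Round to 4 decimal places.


C = P / H
C = 44 / 3433
C = 0.0128 mol/L


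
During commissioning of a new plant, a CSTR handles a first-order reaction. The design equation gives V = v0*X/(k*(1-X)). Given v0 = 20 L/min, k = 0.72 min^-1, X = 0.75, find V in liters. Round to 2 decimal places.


V = v0 * X / (k * (1 - X))
V = 20 * 0.75 / (0.72 * (1 - 0.75))
V = 15.0 / (0.72 * 0.25)
V = 15.0 / 0.18
V = 83.33 L


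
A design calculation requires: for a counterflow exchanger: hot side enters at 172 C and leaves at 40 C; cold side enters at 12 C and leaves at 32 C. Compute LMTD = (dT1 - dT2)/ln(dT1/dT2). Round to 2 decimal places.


dT1 = Th_in - Tc_out = 172 - 32 = 140
dT2 = Th_out - Tc_in = 40 - 12 = 28
LMTD = (dT1 - dT2) / ln(dT1/dT2)
LMTD = (140 - 28) / ln(140/28)
LMTD = 69.59 K
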